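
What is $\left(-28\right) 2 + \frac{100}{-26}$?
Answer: $- \frac{778}{13} \approx -59.846$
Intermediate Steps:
$\left(-28\right) 2 + \frac{100}{-26} = -56 + 100 \left(- \frac{1}{26}\right) = -56 - \frac{50}{13} = - \frac{778}{13}$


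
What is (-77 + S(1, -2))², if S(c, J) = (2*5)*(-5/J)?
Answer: 2704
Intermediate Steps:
S(c, J) = -50/J (S(c, J) = 10*(-5/J) = -50/J)
(-77 + S(1, -2))² = (-77 - 50/(-2))² = (-77 - 50*(-½))² = (-77 + 25)² = (-52)² = 2704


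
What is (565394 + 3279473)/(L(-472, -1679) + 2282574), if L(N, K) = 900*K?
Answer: 3844867/771474 ≈ 4.9838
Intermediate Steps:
(565394 + 3279473)/(L(-472, -1679) + 2282574) = (565394 + 3279473)/(900*(-1679) + 2282574) = 3844867/(-1511100 + 2282574) = 3844867/771474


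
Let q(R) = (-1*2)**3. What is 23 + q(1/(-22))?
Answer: 15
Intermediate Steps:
q(R) = -8 (q(R) = (-2)**3 = -8)
23 + q(1/(-22)) = 23 - 8 = 15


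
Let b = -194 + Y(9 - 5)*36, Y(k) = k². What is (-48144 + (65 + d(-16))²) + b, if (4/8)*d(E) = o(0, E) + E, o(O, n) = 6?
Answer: -45737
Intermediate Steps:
d(E) = 12 + 2*E (d(E) = 2*(6 + E) = 12 + 2*E)
b = 382 (b = -194 + (9 - 5)²*36 = -194 + 4²*36 = -194 + 16*36 = -194 + 576 = 382)
(-48144 + (65 + d(-16))²) + b = (-48144 + (65 + (12 + 2*(-16)))²) + 382 = (-48144 + (65 + (12 - 32))²) + 382 = (-48144 + (65 - 20)²) + 382 = (-48144 + 45²) + 382 = (-48144 + 2025) + 382 = -46119 + 382 = -45737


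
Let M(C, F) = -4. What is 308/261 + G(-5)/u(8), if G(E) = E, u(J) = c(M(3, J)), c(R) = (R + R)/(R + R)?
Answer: -997/261 ≈ -3.8199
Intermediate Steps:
c(R) = 1 (c(R) = (2*R)/((2*R)) = (2*R)*(1/(2*R)) = 1)
u(J) = 1
308/261 + G(-5)/u(8) = 308/261 - 5/1 = 308*(1/261) - 5*1 = 308/261 - 5 = -997/261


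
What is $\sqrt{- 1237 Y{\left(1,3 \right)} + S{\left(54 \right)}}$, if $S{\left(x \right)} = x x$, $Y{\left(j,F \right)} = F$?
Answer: $i \sqrt{795} \approx 28.196 i$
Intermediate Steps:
$S{\left(x \right)} = x^{2}$
$\sqrt{- 1237 Y{\left(1,3 \right)} + S{\left(54 \right)}} = \sqrt{\left(-1237\right) 3 + 54^{2}} = \sqrt{-3711 + 2916} = \sqrt{-795} = i \sqrt{795}$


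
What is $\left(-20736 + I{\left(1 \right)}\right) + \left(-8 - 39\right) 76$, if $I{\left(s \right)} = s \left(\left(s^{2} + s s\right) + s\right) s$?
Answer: $-24305$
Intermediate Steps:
$I{\left(s \right)} = s^{2} \left(s + 2 s^{2}\right)$ ($I{\left(s \right)} = s \left(\left(s^{2} + s^{2}\right) + s\right) s = s \left(2 s^{2} + s\right) s = s \left(s + 2 s^{2}\right) s = s^{2} \left(s + 2 s^{2}\right)$)
$\left(-20736 + I{\left(1 \right)}\right) + \left(-8 - 39\right) 76 = \left(-20736 + 1^{3} \left(1 + 2 \cdot 1\right)\right) + \left(-8 - 39\right) 76 = \left(-20736 + 1 \left(1 + 2\right)\right) - 3572 = \left(-20736 + 1 \cdot 3\right) - 3572 = \left(-20736 + 3\right) - 3572 = -20733 - 3572 = -24305$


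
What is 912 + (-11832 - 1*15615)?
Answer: -26535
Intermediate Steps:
912 + (-11832 - 1*15615) = 912 + (-11832 - 15615) = 912 - 27447 = -26535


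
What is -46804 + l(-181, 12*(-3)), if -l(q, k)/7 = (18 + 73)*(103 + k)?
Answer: -89483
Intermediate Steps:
l(q, k) = -65611 - 637*k (l(q, k) = -7*(18 + 73)*(103 + k) = -637*(103 + k) = -7*(9373 + 91*k) = -65611 - 637*k)
-46804 + l(-181, 12*(-3)) = -46804 + (-65611 - 7644*(-3)) = -46804 + (-65611 - 637*(-36)) = -46804 + (-65611 + 22932) = -46804 - 42679 = -89483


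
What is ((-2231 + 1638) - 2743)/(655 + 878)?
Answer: -1112/511 ≈ -2.1761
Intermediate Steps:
((-2231 + 1638) - 2743)/(655 + 878) = (-593 - 2743)/1533 = -3336*1/1533 = -1112/511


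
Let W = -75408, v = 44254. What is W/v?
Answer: -37704/22127 ≈ -1.7040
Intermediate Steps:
W/v = -75408/44254 = -75408*1/44254 = -37704/22127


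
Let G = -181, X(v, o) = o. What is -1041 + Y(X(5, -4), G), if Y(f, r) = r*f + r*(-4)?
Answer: 407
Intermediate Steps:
Y(f, r) = -4*r + f*r (Y(f, r) = f*r - 4*r = -4*r + f*r)
-1041 + Y(X(5, -4), G) = -1041 - 181*(-4 - 4) = -1041 - 181*(-8) = -1041 + 1448 = 407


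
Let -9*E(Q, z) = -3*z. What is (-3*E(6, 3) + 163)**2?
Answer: 25600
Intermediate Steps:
E(Q, z) = z/3 (E(Q, z) = -(-1)*z/3 = z/3)
(-3*E(6, 3) + 163)**2 = (-3 + 163)**2 = 160**2 = 25600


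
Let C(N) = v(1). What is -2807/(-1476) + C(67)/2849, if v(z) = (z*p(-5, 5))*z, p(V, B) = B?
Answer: 8004523/4205124 ≈ 1.9035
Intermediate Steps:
v(z) = 5*z² (v(z) = (z*5)*z = (5*z)*z = 5*z²)
C(N) = 5 (C(N) = 5*1² = 5*1 = 5)
-2807/(-1476) + C(67)/2849 = -2807/(-1476) + 5/2849 = -2807*(-1/1476) + 5*(1/2849) = 2807/1476 + 5/2849 = 8004523/4205124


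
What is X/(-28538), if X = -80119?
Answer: 80119/28538 ≈ 2.8074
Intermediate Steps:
X/(-28538) = -80119/(-28538) = -80119*(-1/28538) = 80119/28538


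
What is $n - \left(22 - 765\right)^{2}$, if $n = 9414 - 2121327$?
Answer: $-2663962$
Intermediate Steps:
$n = -2111913$ ($n = 9414 - 2121327 = -2111913$)
$n - \left(22 - 765\right)^{2} = -2111913 - \left(22 - 765\right)^{2} = -2111913 - \left(-743\right)^{2} = -2111913 - 552049 = -2663962$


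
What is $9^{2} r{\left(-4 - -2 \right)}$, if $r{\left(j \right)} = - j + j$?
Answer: $0$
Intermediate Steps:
$r{\left(j \right)} = 0$
$9^{2} r{\left(-4 - -2 \right)} = 9^{2} \cdot 0 = 81 \cdot 0 = 0$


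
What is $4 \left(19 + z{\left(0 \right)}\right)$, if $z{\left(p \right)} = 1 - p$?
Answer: $80$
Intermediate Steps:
$4 \left(19 + z{\left(0 \right)}\right) = 4 \left(19 + \left(1 - 0\right)\right) = 4 \left(19 + \left(1 + 0\right)\right) = 4 \left(19 + 1\right) = 4 \cdot 20 = 80$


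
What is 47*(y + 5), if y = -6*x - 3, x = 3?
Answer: -752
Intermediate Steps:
y = -21 (y = -6*3 - 3 = -18 - 3 = -21)
47*(y + 5) = 47*(-21 + 5) = 47*(-16) = -752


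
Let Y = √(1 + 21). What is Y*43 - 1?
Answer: -1 + 43*√22 ≈ 200.69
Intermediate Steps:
Y = √22 ≈ 4.6904
Y*43 - 1 = √22*43 - 1 = 43*√22 - 1 = -1 + 43*√22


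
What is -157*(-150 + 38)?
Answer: 17584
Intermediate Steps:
-157*(-150 + 38) = -157*(-112) = 17584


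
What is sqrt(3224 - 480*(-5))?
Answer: 2*sqrt(1406) ≈ 74.993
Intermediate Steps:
sqrt(3224 - 480*(-5)) = sqrt(3224 + 2400) = sqrt(5624) = 2*sqrt(1406)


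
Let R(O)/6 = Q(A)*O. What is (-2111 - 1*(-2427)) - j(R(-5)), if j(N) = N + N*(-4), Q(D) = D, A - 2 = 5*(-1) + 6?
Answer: 46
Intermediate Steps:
A = 3 (A = 2 + (5*(-1) + 6) = 2 + (-5 + 6) = 2 + 1 = 3)
R(O) = 18*O (R(O) = 6*(3*O) = 18*O)
j(N) = -3*N (j(N) = N - 4*N = -3*N)
(-2111 - 1*(-2427)) - j(R(-5)) = (-2111 - 1*(-2427)) - (-3)*18*(-5) = (-2111 + 2427) - (-3)*(-90) = 316 - 1*270 = 316 - 270 = 46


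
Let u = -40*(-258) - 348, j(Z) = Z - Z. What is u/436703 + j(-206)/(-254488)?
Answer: 9972/436703 ≈ 0.022835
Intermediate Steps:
j(Z) = 0
u = 9972 (u = 10320 - 348 = 9972)
u/436703 + j(-206)/(-254488) = 9972/436703 + 0/(-254488) = 9972*(1/436703) + 0*(-1/254488) = 9972/436703 + 0 = 9972/436703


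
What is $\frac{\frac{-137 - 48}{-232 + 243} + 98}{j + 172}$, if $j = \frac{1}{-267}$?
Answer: $\frac{12549}{26587} \approx 0.472$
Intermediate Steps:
$j = - \frac{1}{267} \approx -0.0037453$
$\frac{\frac{-137 - 48}{-232 + 243} + 98}{j + 172} = \frac{\frac{-137 - 48}{-232 + 243} + 98}{- \frac{1}{267} + 172} = \frac{- \frac{185}{11} + 98}{\frac{45923}{267}} = \left(\left(-185\right) \frac{1}{11} + 98\right) \frac{267}{45923} = \left(- \frac{185}{11} + 98\right) \frac{267}{45923} = \frac{893}{11} \cdot \frac{267}{45923} = \frac{12549}{26587}$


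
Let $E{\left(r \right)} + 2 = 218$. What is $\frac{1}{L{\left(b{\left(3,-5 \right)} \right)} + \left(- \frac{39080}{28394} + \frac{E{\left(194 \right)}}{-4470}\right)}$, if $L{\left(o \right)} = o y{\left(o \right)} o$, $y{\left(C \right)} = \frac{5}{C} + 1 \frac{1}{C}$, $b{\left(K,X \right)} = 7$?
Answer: $\frac{10576765}{429155738} \approx 0.024646$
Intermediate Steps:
$E{\left(r \right)} = 216$ ($E{\left(r \right)} = -2 + 218 = 216$)
$y{\left(C \right)} = \frac{6}{C}$ ($y{\left(C \right)} = \frac{5}{C} + \frac{1}{C} = \frac{6}{C}$)
$L{\left(o \right)} = 6 o$ ($L{\left(o \right)} = o \frac{6}{o} o = 6 o$)
$\frac{1}{L{\left(b{\left(3,-5 \right)} \right)} + \left(- \frac{39080}{28394} + \frac{E{\left(194 \right)}}{-4470}\right)} = \frac{1}{6 \cdot 7 + \left(- \frac{39080}{28394} + \frac{216}{-4470}\right)} = \frac{1}{42 + \left(\left(-39080\right) \frac{1}{28394} + 216 \left(- \frac{1}{4470}\right)\right)} = \frac{1}{42 - \frac{15068392}{10576765}} = \frac{1}{\frac{429155738}{10576765}} = \frac{10576765}{429155738}$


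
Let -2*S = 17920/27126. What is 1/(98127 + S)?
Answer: 13563/1330892021 ≈ 1.0191e-5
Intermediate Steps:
S = -4480/13563 (S = -8960/27126 = -½*8960/13563 = -4480/13563 ≈ -0.33031)
1/(98127 + S) = 1/(98127 - 4480/13563) = 1/(1330892021/13563) = 13563/1330892021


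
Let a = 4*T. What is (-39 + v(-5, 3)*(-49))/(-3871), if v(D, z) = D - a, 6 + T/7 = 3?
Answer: 3910/3871 ≈ 1.0101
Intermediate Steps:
T = -21 (T = -42 + 7*3 = -42 + 21 = -21)
a = -84 (a = 4*(-21) = -84)
v(D, z) = 84 + D (v(D, z) = D - 1*(-84) = D + 84 = 84 + D)
(-39 + v(-5, 3)*(-49))/(-3871) = (-39 + (84 - 5)*(-49))/(-3871) = (-39 + 79*(-49))*(-1/3871) = (-39 - 3871)*(-1/3871) = -3910*(-1/3871) = 3910/3871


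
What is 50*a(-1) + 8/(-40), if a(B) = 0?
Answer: -1/5 ≈ -0.20000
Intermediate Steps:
50*a(-1) + 8/(-40) = 50*0 + 8/(-40) = 0 + 8*(-1/40) = 0 - 1/5 = -1/5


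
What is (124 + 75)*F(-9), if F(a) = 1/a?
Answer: -199/9 ≈ -22.111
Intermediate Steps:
(124 + 75)*F(-9) = (124 + 75)/(-9) = 199*(-⅑) = -199/9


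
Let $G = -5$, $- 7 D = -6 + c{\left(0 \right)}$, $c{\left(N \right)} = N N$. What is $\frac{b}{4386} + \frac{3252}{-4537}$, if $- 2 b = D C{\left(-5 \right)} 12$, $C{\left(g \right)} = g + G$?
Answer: $- \frac{16368264}{23215829} \approx -0.70505$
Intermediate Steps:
$c{\left(N \right)} = N^{2}$
$D = \frac{6}{7}$ ($D = - \frac{-6 + 0^{2}}{7} = - \frac{-6 + 0}{7} = \left(- \frac{1}{7}\right) \left(-6\right) = \frac{6}{7} \approx 0.85714$)
$C{\left(g \right)} = -5 + g$ ($C{\left(g \right)} = g - 5 = -5 + g$)
$b = \frac{360}{7}$ ($b = - \frac{\frac{6 \left(-5 - 5\right)}{7} \cdot 12}{2} = - \frac{\frac{6}{7} \left(-10\right) 12}{2} = - \frac{\left(- \frac{60}{7}\right) 12}{2} = \left(- \frac{1}{2}\right) \left(- \frac{720}{7}\right) = \frac{360}{7} \approx 51.429$)
$\frac{b}{4386} + \frac{3252}{-4537} = \frac{360}{7 \cdot 4386} + \frac{3252}{-4537} = \frac{360}{7} \cdot \frac{1}{4386} + 3252 \left(- \frac{1}{4537}\right) = \frac{60}{5117} - \frac{3252}{4537} = - \frac{16368264}{23215829}$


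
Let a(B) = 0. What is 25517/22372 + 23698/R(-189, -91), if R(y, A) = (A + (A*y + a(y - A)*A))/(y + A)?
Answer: -6615927/17108 ≈ -386.72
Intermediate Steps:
R(y, A) = (A + A*y)/(A + y) (R(y, A) = (A + (A*y + 0*A))/(y + A) = (A + (A*y + 0))/(A + y) = (A + A*y)/(A + y))
25517/22372 + 23698/R(-189, -91) = 25517/22372 + 23698/((-91*(1 - 189)/(-91 - 189))) = 25517*(1/22372) + 23698/((-91*(-188)/(-280))) = 1501/1316 + 23698/((-91*(-1/280)*(-188))) = 1501/1316 + 23698/(-611/10) = 1501/1316 + 23698*(-10/611) = 1501/1316 - 236980/611 = -6615927/17108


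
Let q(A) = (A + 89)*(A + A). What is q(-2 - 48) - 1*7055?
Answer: -10955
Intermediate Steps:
q(A) = 2*A*(89 + A) (q(A) = (89 + A)*(2*A) = 2*A*(89 + A))
q(-2 - 48) - 1*7055 = 2*(-2 - 48)*(89 + (-2 - 48)) - 1*7055 = 2*(-50)*(89 - 50) - 7055 = 2*(-50)*39 - 7055 = -3900 - 7055 = -10955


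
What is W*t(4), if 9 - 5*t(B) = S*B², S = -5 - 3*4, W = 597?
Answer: 167757/5 ≈ 33551.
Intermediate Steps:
S = -17 (S = -5 - 12 = -17)
t(B) = 9/5 + 17*B²/5 (t(B) = 9/5 - (-17)*B²/5 = 9/5 + 17*B²/5)
W*t(4) = 597*(9/5 + (17/5)*4²) = 597*(9/5 + (17/5)*16) = 597*(9/5 + 272/5) = 597*(281/5) = 167757/5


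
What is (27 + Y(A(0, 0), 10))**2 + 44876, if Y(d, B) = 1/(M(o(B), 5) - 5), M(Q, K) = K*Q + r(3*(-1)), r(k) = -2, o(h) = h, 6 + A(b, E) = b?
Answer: 84325968/1849 ≈ 45606.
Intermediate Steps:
A(b, E) = -6 + b
M(Q, K) = -2 + K*Q (M(Q, K) = K*Q - 2 = -2 + K*Q)
Y(d, B) = 1/(-7 + 5*B) (Y(d, B) = 1/((-2 + 5*B) - 5) = 1/(-7 + 5*B))
(27 + Y(A(0, 0), 10))**2 + 44876 = (27 + 1/(-7 + 5*10))**2 + 44876 = (27 + 1/(-7 + 50))**2 + 44876 = (27 + 1/43)**2 + 44876 = (1162/43)**2 + 44876 = 1350244/1849 + 44876 = 84325968/1849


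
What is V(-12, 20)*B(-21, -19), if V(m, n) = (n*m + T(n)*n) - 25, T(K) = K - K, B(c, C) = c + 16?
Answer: 1325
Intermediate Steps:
B(c, C) = 16 + c
T(K) = 0
V(m, n) = -25 + m*n (V(m, n) = (n*m + 0*n) - 25 = (m*n + 0) - 25 = m*n - 25 = -25 + m*n)
V(-12, 20)*B(-21, -19) = (-25 - 12*20)*(16 - 21) = (-25 - 240)*(-5) = -265*(-5) = 1325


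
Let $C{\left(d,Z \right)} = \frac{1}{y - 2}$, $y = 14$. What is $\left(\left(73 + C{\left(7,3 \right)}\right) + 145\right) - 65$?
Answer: $\frac{1837}{12} \approx 153.08$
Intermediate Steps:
$C{\left(d,Z \right)} = \frac{1}{12}$ ($C{\left(d,Z \right)} = \frac{1}{14 - 2} = \frac{1}{12}$)
$\left(\left(73 + C{\left(7,3 \right)}\right) + 145\right) - 65 = \left(\left(73 + \frac{1}{12}\right) + 145\right) - 65 = \left(\frac{877}{12} + 145\right) - 65 = \frac{2617}{12} - 65 = \frac{1837}{12}$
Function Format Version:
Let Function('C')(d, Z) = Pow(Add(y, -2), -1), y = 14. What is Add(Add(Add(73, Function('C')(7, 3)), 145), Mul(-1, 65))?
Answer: Rational(1837, 12) ≈ 153.08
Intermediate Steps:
Function('C')(d, Z) = Rational(1, 12) (Function('C')(d, Z) = Pow(Add(14, -2), -1) = Pow(12, -1) = Rational(1, 12))
Add(Add(Add(73, Function('C')(7, 3)), 145), Mul(-1, 65)) = Add(Add(Add(73, Rational(1, 12)), 145), Mul(-1, 65)) = Add(Add(Rational(877, 12), 145), -65) = Add(Rational(2617, 12), -65) = Rational(1837, 12)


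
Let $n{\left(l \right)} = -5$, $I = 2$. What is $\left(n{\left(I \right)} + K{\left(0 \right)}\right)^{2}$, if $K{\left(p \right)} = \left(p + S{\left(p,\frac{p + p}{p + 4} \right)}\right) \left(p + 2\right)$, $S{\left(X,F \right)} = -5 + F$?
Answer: $225$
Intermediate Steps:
$K{\left(p \right)} = \left(2 + p\right) \left(-5 + p + \frac{2 p}{4 + p}\right)$ ($K{\left(p \right)} = \left(p - \left(5 - \frac{p + p}{p + 4}\right)\right) \left(p + 2\right) = \left(p + \left(-5 + \frac{2 p}{4 + p}\right)\right) \left(2 + p\right) = \left(-5 + p + \frac{2 p}{4 + p}\right) \left(2 + p\right) = \left(2 + p\right) \left(-5 + p + \frac{2 p}{4 + p}\right)$)
$\left(n{\left(I \right)} + K{\left(0 \right)}\right)^{2} = \left(-5 + \frac{-40 + 0^{3} - 0 + 3 \cdot 0^{2}}{4 + 0}\right)^{2} = \left(-5 + \frac{-40 + 0 + 0 + 3 \cdot 0}{4}\right)^{2} = \left(-5 + \frac{-40 + 0 + 0 + 0}{4}\right)^{2} = \left(-5 + \frac{1}{4} \left(-40\right)\right)^{2} = \left(-5 - 10\right)^{2} = \left(-15\right)^{2} = 225$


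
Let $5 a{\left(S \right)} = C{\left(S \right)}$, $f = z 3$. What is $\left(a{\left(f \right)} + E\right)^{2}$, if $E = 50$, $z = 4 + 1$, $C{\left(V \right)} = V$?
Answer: $2809$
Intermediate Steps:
$z = 5$
$f = 15$ ($f = 5 \cdot 3 = 15$)
$a{\left(S \right)} = \frac{S}{5}$
$\left(a{\left(f \right)} + E\right)^{2} = \left(\frac{1}{5} \cdot 15 + 50\right)^{2} = \left(3 + 50\right)^{2} = 53^{2} = 2809$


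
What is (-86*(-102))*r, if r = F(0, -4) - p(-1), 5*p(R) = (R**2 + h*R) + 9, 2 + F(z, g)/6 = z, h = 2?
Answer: -596496/5 ≈ -1.1930e+5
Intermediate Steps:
F(z, g) = -12 + 6*z
p(R) = 9/5 + R**2/5 + 2*R/5 (p(R) = ((R**2 + 2*R) + 9)/5 = (9 + R**2 + 2*R)/5 = 9/5 + R**2/5 + 2*R/5)
r = -68/5 (r = (-12 + 6*0) - (9/5 + (1/5)*(-1)**2 + (2/5)*(-1)) = (-12 + 0) - (9/5 + (1/5)*1 - 2/5) = -12 - (9/5 + 1/5 - 2/5) = -12 - 1*8/5 = -12 - 8/5 = -68/5 ≈ -13.600)
(-86*(-102))*r = -86*(-102)*(-68/5) = 8772*(-68/5) = -596496/5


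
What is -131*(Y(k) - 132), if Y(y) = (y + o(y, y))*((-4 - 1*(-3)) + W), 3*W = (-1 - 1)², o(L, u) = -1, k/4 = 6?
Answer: 48863/3 ≈ 16288.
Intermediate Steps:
k = 24 (k = 4*6 = 24)
W = 4/3 (W = (-1 - 1)²/3 = (⅓)*(-2)² = (⅓)*4 = 4/3 ≈ 1.3333)
Y(y) = -⅓ + y/3 (Y(y) = (y - 1)*((-4 - 1*(-3)) + 4/3) = (-1 + y)*((-4 + 3) + 4/3) = (-1 + y)*(-1 + 4/3) = (-1 + y)*(⅓) = -⅓ + y/3)
-131*(Y(k) - 132) = -131*((-⅓ + (⅓)*24) - 132) = -131*((-⅓ + 8) - 132) = -131*(23/3 - 132) = -131*(-373/3) = 48863/3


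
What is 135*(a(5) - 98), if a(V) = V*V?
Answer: -9855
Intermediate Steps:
a(V) = V²
135*(a(5) - 98) = 135*(5² - 98) = 135*(25 - 98) = 135*(-73) = -9855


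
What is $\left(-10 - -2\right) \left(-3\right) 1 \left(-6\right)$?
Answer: $-144$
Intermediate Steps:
$\left(-10 - -2\right) \left(-3\right) 1 \left(-6\right) = \left(-10 + 2\right) \left(-3\right) \left(-6\right) = \left(-8\right) \left(-3\right) \left(-6\right) = 24 \left(-6\right) = -144$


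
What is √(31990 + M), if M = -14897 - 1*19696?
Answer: I*√2603 ≈ 51.02*I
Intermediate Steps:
M = -34593 (M = -14897 - 19696 = -34593)
√(31990 + M) = √(31990 - 34593) = √(-2603) = I*√2603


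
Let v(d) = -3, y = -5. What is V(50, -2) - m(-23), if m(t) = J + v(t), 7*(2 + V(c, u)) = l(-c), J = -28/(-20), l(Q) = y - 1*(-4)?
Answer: -19/35 ≈ -0.54286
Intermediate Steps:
l(Q) = -1 (l(Q) = -5 - 1*(-4) = -5 + 4 = -1)
J = 7/5 (J = -28*(-1/20) = 7/5 ≈ 1.4000)
V(c, u) = -15/7 (V(c, u) = -2 + (1/7)*(-1) = -2 - 1/7 = -15/7)
m(t) = -8/5 (m(t) = 7/5 - 3 = -8/5)
V(50, -2) - m(-23) = -15/7 - 1*(-8/5) = -15/7 + 8/5 = -19/35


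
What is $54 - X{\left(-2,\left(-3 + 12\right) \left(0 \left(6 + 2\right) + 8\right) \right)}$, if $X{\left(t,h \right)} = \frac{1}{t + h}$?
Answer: $\frac{3779}{70} \approx 53.986$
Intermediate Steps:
$X{\left(t,h \right)} = \frac{1}{h + t}$
$54 - X{\left(-2,\left(-3 + 12\right) \left(0 \left(6 + 2\right) + 8\right) \right)} = 54 - \frac{1}{\left(-3 + 12\right) \left(0 \left(6 + 2\right) + 8\right) - 2} = 54 - \frac{1}{9 \left(0 \cdot 8 + 8\right) - 2} = 54 - \frac{1}{9 \left(0 + 8\right) - 2} = 54 - \frac{1}{9 \cdot 8 - 2} = 54 - \frac{1}{72 - 2} = 54 - \frac{1}{70} = \frac{3779}{70}$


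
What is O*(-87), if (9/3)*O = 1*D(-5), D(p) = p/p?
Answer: -29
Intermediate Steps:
D(p) = 1
O = 1/3 (O = (1*1)/3 = (1/3)*1 = 1/3 ≈ 0.33333)
O*(-87) = (1/3)*(-87) = -29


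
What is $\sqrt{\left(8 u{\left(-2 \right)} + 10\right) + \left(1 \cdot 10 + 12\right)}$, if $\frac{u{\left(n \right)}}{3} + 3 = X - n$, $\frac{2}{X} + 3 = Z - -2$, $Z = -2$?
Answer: $2 i \sqrt{2} \approx 2.8284 i$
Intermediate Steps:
$X = - \frac{2}{3}$ ($X = \frac{2}{-3 - 0} = \frac{2}{-3 + \left(-2 + 2\right)} = \frac{2}{-3 + 0} = \frac{2}{-3} = 2 \left(- \frac{1}{3}\right) = - \frac{2}{3} \approx -0.66667$)
$u{\left(n \right)} = -11 - 3 n$ ($u{\left(n \right)} = -9 + 3 \left(- \frac{2}{3} - n\right) = -9 - \left(2 + 3 n\right) = -11 - 3 n$)
$\sqrt{\left(8 u{\left(-2 \right)} + 10\right) + \left(1 \cdot 10 + 12\right)} = \sqrt{\left(8 \left(-11 - -6\right) + 10\right) + \left(1 \cdot 10 + 12\right)} = \sqrt{\left(8 \left(-11 + 6\right) + 10\right) + \left(10 + 12\right)} = \sqrt{\left(8 \left(-5\right) + 10\right) + 22} = \sqrt{\left(-40 + 10\right) + 22} = \sqrt{-30 + 22} = \sqrt{-8} = 2 i \sqrt{2}$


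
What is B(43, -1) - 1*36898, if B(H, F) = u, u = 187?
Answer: -36711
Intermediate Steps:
B(H, F) = 187
B(43, -1) - 1*36898 = 187 - 1*36898 = 187 - 36898 = -36711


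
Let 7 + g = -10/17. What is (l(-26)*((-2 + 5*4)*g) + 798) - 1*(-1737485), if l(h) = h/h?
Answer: 29548489/17 ≈ 1.7381e+6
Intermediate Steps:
l(h) = 1
g = -129/17 (g = -7 - 10/17 = -129/17 ≈ -7.5882)
(l(-26)*((-2 + 5*4)*g) + 798) - 1*(-1737485) = (1*((-2 + 5*4)*(-129/17)) + 798) - 1*(-1737485) = (1*((-2 + 20)*(-129/17)) + 798) + 1737485 = (1*(18*(-129/17)) + 798) + 1737485 = (1*(-2322/17) + 798) + 1737485 = (-2322/17 + 798) + 1737485 = 11244/17 + 1737485 = 29548489/17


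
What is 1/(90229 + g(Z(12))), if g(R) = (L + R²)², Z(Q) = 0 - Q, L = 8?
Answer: 1/113333 ≈ 8.8236e-6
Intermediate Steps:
Z(Q) = -Q
g(R) = (8 + R²)²
1/(90229 + g(Z(12))) = 1/(90229 + (8 + (-1*12)²)²) = 1/(90229 + (8 + (-12)²)²) = 1/(90229 + (8 + 144)²) = 1/(90229 + 152²) = 1/(90229 + 23104) = 1/113333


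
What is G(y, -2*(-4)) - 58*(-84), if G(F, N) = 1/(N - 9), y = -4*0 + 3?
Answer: 4871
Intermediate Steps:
y = 3 (y = 0 + 3 = 3)
G(F, N) = 1/(-9 + N)
G(y, -2*(-4)) - 58*(-84) = 1/(-9 - 2*(-4)) - 58*(-84) = 1/(-9 + 8) + 4872 = 1/(-1) + 4872 = -1 + 4872 = 4871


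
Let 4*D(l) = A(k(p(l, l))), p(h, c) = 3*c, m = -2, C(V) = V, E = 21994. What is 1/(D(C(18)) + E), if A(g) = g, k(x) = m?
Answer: 2/43987 ≈ 4.5468e-5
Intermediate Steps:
k(x) = -2
D(l) = -½ (D(l) = (¼)*(-2) = -½)
1/(D(C(18)) + E) = 1/(-½ + 21994) = 1/(43987/2) = 2/43987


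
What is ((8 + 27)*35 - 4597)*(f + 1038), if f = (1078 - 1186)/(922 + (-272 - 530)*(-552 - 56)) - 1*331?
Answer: -21568077444/9047 ≈ -2.3840e+6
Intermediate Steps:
f = -2994559/9047 (f = -108/(922 - 802*(-608)) - 331 = -108/(922 + 487616) - 331 = -108/488538 - 331 = -108*1/488538 - 331 = -2/9047 - 331 = -2994559/9047 ≈ -331.00)
((8 + 27)*35 - 4597)*(f + 1038) = ((8 + 27)*35 - 4597)*(-2994559/9047 + 1038) = (35*35 - 4597)*(6396227/9047) = (1225 - 4597)*(6396227/9047) = -3372*6396227/9047 = -21568077444/9047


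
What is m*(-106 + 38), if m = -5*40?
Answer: 13600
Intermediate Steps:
m = -200
m*(-106 + 38) = -200*(-106 + 38) = -200*(-68) = 13600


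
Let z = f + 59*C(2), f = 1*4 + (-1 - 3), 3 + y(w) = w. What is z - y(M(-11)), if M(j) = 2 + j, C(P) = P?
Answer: 130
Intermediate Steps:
y(w) = -3 + w
f = 0 (f = 4 - 4 = 0)
z = 118 (z = 0 + 59*2 = 0 + 118 = 118)
z - y(M(-11)) = 118 - (-3 + (2 - 11)) = 118 - (-3 - 9) = 118 - 1*(-12) = 118 + 12 = 130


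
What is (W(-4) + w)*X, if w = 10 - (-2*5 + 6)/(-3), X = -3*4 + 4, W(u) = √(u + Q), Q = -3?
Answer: -208/3 - 8*I*√7 ≈ -69.333 - 21.166*I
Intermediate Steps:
W(u) = √(-3 + u) (W(u) = √(u - 3) = √(-3 + u))
X = -8 (X = -12 + 4 = -8)
w = 26/3 (w = 10 - (-10 + 6)*(-1)/3 = 10 - (-4)*(-1)/3 = 10 - 1*4/3 = 10 - 4/3 = 26/3 ≈ 8.6667)
(W(-4) + w)*X = (√(-3 - 4) + 26/3)*(-8) = (√(-7) + 26/3)*(-8) = (I*√7 + 26/3)*(-8) = (26/3 + I*√7)*(-8) = -208/3 - 8*I*√7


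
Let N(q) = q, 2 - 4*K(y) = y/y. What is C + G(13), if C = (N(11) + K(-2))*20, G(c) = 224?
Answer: 449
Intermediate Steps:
K(y) = ¼ (K(y) = ½ - y/(4*y) = ½ - ¼*1 = ½ - ¼ = ¼)
C = 225 (C = (11 + ¼)*20 = (45/4)*20 = 225)
C + G(13) = 225 + 224 = 449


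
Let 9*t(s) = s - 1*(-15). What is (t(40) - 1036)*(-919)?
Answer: 8518211/9 ≈ 9.4647e+5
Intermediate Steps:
t(s) = 5/3 + s/9 (t(s) = (s - 1*(-15))/9 = (s + 15)/9 = (15 + s)/9 = 5/3 + s/9)
(t(40) - 1036)*(-919) = ((5/3 + (⅑)*40) - 1036)*(-919) = ((5/3 + 40/9) - 1036)*(-919) = (55/9 - 1036)*(-919) = -9269/9*(-919) = 8518211/9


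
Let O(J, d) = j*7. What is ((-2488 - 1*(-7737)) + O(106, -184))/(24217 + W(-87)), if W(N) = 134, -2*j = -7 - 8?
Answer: 10603/48702 ≈ 0.21771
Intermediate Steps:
j = 15/2 (j = -(-7 - 8)/2 = -1/2*(-15) = 15/2 ≈ 7.5000)
O(J, d) = 105/2 (O(J, d) = (15/2)*7 = 105/2)
((-2488 - 1*(-7737)) + O(106, -184))/(24217 + W(-87)) = ((-2488 - 1*(-7737)) + 105/2)/(24217 + 134) = ((-2488 + 7737) + 105/2)/24351 = (5249 + 105/2)*(1/24351) = (10603/2)*(1/24351) = 10603/48702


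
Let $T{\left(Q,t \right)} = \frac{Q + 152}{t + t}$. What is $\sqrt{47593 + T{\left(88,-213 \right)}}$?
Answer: $\frac{\sqrt{239913473}}{71} \approx 218.16$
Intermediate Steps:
$T{\left(Q,t \right)} = \frac{152 + Q}{2 t}$
$\sqrt{47593 + T{\left(88,-213 \right)}} = \sqrt{47593 + \frac{152 + 88}{2 \left(-213\right)}} = \sqrt{47593 + \frac{1}{2} \left(- \frac{1}{213}\right) 240} = \sqrt{47593 - \frac{40}{71}} = \sqrt{\frac{3379063}{71}} = \frac{\sqrt{239913473}}{71}$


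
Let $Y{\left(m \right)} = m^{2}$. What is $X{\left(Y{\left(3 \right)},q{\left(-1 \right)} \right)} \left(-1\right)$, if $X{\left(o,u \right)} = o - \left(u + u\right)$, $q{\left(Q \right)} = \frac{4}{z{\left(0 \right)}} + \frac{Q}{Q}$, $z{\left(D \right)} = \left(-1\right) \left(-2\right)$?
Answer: $-3$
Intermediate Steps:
$z{\left(D \right)} = 2$
$q{\left(Q \right)} = 3$ ($q{\left(Q \right)} = \frac{4}{2} + \frac{Q}{Q} = 4 \cdot \frac{1}{2} + 1 = 2 + 1 = 3$)
$X{\left(o,u \right)} = o - 2 u$
$X{\left(Y{\left(3 \right)},q{\left(-1 \right)} \right)} \left(-1\right) = \left(3^{2} - 6\right) \left(-1\right) = \left(9 - 6\right) \left(-1\right) = 3 \left(-1\right) = -3$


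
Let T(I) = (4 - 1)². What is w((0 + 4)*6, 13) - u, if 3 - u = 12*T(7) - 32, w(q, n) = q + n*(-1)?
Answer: 84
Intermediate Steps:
w(q, n) = q - n
T(I) = 9 (T(I) = 3² = 9)
u = -73 (u = 3 - (12*9 - 32) = 3 - (108 - 32) = 3 - 1*76 = 3 - 76 = -73)
w((0 + 4)*6, 13) - u = ((0 + 4)*6 - 1*13) - 1*(-73) = (4*6 - 13) + 73 = (24 - 13) + 73 = 11 + 73 = 84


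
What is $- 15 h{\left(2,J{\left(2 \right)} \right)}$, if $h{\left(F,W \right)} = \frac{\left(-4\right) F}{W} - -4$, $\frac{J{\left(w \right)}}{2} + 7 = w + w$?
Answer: $-80$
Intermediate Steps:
$J{\left(w \right)} = -14 + 4 w$ ($J{\left(w \right)} = -14 + 2 \left(w + w\right) = -14 + 2 \cdot 2 w = -14 + 4 w$)
$h{\left(F,W \right)} = 4 - \frac{4 F}{W}$ ($h{\left(F,W \right)} = - \frac{4 F}{W} + 4 = 4 - \frac{4 F}{W}$)
$- 15 h{\left(2,J{\left(2 \right)} \right)} = - 15 \left(4 - \frac{8}{-14 + 4 \cdot 2}\right) = - 15 \left(4 - \frac{8}{-14 + 8}\right) = - 15 \left(4 - \frac{8}{-6}\right) = - 15 \left(4 - 8 \left(- \frac{1}{6}\right)\right) = - 15 \left(4 + \frac{4}{3}\right) = \left(-15\right) \frac{16}{3} = -80$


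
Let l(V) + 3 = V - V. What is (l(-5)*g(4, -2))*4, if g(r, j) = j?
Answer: 24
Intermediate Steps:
l(V) = -3 (l(V) = -3 + (V - V) = -3 + 0 = -3)
(l(-5)*g(4, -2))*4 = -3*(-2)*4 = 6*4 = 24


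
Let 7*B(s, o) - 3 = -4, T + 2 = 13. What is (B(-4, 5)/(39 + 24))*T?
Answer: -11/441 ≈ -0.024943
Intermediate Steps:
T = 11 (T = -2 + 13 = 11)
B(s, o) = -⅐ (B(s, o) = 3/7 + (⅐)*(-4) = 3/7 - 4/7 = -⅐)
(B(-4, 5)/(39 + 24))*T = -1/(7*(39 + 24))*11 = -⅐/63*11 = -⅐*1/63*11 = -1/441*11 = -11/441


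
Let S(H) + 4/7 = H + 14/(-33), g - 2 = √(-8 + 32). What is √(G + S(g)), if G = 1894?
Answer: √(101119326 + 106722*√6)/231 ≈ 43.588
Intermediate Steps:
g = 2 + 2*√6 (g = 2 + √(-8 + 32) = 2 + √24 = 2 + 2*√6 ≈ 6.8990)
S(H) = -230/231 + H (S(H) = -4/7 + (H + 14/(-33)) = -4/7 + (H + 14*(-1/33)) = -4/7 + (H - 14/33) = -4/7 + (-14/33 + H) = -230/231 + H)
√(G + S(g)) = √(1894 + (-230/231 + (2 + 2*√6))) = √(1894 + (232/231 + 2*√6)) = √(437746/231 + 2*√6)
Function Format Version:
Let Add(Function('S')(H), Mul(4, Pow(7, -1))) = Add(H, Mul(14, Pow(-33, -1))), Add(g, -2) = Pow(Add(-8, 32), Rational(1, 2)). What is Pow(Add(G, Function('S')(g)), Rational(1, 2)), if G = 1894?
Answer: Mul(Rational(1, 231), Pow(Add(101119326, Mul(106722, Pow(6, Rational(1, 2)))), Rational(1, 2))) ≈ 43.588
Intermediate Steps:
g = Add(2, Mul(2, Pow(6, Rational(1, 2)))) (g = Add(2, Pow(Add(-8, 32), Rational(1, 2))) = Add(2, Pow(24, Rational(1, 2))) = Add(2, Mul(2, Pow(6, Rational(1, 2)))) ≈ 6.8990)
Function('S')(H) = Add(Rational(-230, 231), H) (Function('S')(H) = Add(Rational(-4, 7), Add(H, Mul(14, Pow(-33, -1)))) = Add(Rational(-4, 7), Add(H, Mul(14, Rational(-1, 33)))) = Add(Rational(-4, 7), Add(H, Rational(-14, 33))) = Add(Rational(-4, 7), Add(Rational(-14, 33), H)) = Add(Rational(-230, 231), H))
Pow(Add(G, Function('S')(g)), Rational(1, 2)) = Pow(Add(1894, Add(Rational(-230, 231), Add(2, Mul(2, Pow(6, Rational(1, 2)))))), Rational(1, 2)) = Pow(Add(1894, Add(Rational(232, 231), Mul(2, Pow(6, Rational(1, 2))))), Rational(1, 2)) = Pow(Add(Rational(437746, 231), Mul(2, Pow(6, Rational(1, 2)))), Rational(1, 2))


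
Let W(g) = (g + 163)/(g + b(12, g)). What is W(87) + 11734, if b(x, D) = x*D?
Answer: 13271404/1131 ≈ 11734.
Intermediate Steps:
b(x, D) = D*x
W(g) = (163 + g)/(13*g) (W(g) = (g + 163)/(g + g*12) = (163 + g)/(g + 12*g) = (163 + g)/((13*g)) = (163 + g)*(1/(13*g)) = (163 + g)/(13*g))
W(87) + 11734 = (1/13)*(163 + 87)/87 + 11734 = (1/13)*(1/87)*250 + 11734 = 250/1131 + 11734 = 13271404/1131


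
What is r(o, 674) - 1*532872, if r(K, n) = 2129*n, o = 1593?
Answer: 902074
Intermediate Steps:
r(o, 674) - 1*532872 = 2129*674 - 1*532872 = 1434946 - 532872 = 902074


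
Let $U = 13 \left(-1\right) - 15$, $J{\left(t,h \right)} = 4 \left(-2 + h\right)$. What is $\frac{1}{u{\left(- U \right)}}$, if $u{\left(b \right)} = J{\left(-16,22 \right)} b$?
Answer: $\frac{1}{2240} \approx 0.00044643$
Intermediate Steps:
$J{\left(t,h \right)} = -8 + 4 h$
$U = -28$ ($U = -13 - 15 = -28$)
$u{\left(b \right)} = 80 b$ ($u{\left(b \right)} = \left(-8 + 4 \cdot 22\right) b = \left(-8 + 88\right) b = 80 b$)
$\frac{1}{u{\left(- U \right)}} = \frac{1}{80 \left(\left(-1\right) \left(-28\right)\right)} = \frac{1}{80 \cdot 28} = \frac{1}{2240}$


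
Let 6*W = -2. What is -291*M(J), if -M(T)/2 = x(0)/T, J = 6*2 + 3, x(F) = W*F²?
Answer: 0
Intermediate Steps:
W = -⅓ (W = (⅙)*(-2) = -⅓ ≈ -0.33333)
x(F) = -F²/3
J = 15 (J = 12 + 3 = 15)
M(T) = 0 (M(T) = -2*(-⅓*0²)/T = -2*(-⅓*0)/T = -0/T = -2*0 = 0)
-291*M(J) = -291*0 = 0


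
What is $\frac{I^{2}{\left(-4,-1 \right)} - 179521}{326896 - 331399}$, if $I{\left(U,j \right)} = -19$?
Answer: $\frac{59720}{1501} \approx 39.787$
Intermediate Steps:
$\frac{I^{2}{\left(-4,-1 \right)} - 179521}{326896 - 331399} = \frac{\left(-19\right)^{2} - 179521}{326896 - 331399} = \frac{361 - 179521}{326896 - 331399} = - \frac{179160}{-4503} = \left(-179160\right) \left(- \frac{1}{4503}\right) = \frac{59720}{1501}$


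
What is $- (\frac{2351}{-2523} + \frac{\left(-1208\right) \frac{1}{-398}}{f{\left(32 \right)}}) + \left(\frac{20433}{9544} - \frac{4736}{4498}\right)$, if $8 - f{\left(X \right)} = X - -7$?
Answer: $\frac{707500222665091}{334081099928472} \approx 2.1177$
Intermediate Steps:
$f{\left(X \right)} = 1 - X$ ($f{\left(X \right)} = 8 - \left(X - -7\right) = 8 - \left(X + 7\right) = 8 - \left(7 + X\right) = 1 - X$)
$- (\frac{2351}{-2523} + \frac{\left(-1208\right) \frac{1}{-398}}{f{\left(32 \right)}}) + \left(\frac{20433}{9544} - \frac{4736}{4498}\right) = - (\frac{2351}{-2523} + \frac{\left(-1208\right) \frac{1}{-398}}{1 - 32}) + \left(\frac{20433}{9544} - \frac{4736}{4498}\right) = - (2351 \left(- \frac{1}{2523}\right) + \frac{\left(-1208\right) \left(- \frac{1}{398}\right)}{1 - 32}) + \left(20433 \cdot \frac{1}{9544} - \frac{2368}{2249}\right) = - (- \frac{2351}{2523} + \frac{604}{199 \left(-31\right)}) + \left(\frac{20433}{9544} - \frac{2368}{2249}\right) = - (- \frac{2351}{2523} + \frac{604}{199} \left(- \frac{1}{31}\right)) + \frac{23353625}{21464456} = - (- \frac{2351}{2523} - \frac{604}{6169}) + \frac{23353625}{21464456} = \left(-1\right) \left(- \frac{16027211}{15564387}\right) + \frac{23353625}{21464456} = \frac{16027211}{15564387} + \frac{23353625}{21464456} = \frac{707500222665091}{334081099928472}$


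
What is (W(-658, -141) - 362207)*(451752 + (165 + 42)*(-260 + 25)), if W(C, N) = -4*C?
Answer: -144947199525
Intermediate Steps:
(W(-658, -141) - 362207)*(451752 + (165 + 42)*(-260 + 25)) = (-4*(-658) - 362207)*(451752 + (165 + 42)*(-260 + 25)) = (2632 - 362207)*(451752 + 207*(-235)) = -359575*(451752 - 48645) = -359575*403107 = -144947199525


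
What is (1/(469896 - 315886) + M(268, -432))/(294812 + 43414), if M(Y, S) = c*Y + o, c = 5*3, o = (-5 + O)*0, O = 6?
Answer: 88445743/7441455180 ≈ 0.011886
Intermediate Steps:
o = 0 (o = (-5 + 6)*0 = 1*0 = 0)
c = 15
M(Y, S) = 15*Y (M(Y, S) = 15*Y + 0 = 15*Y)
(1/(469896 - 315886) + M(268, -432))/(294812 + 43414) = (1/(469896 - 315886) + 15*268)/(294812 + 43414) = (1/154010 + 4020)/338226 = (1/154010 + 4020)*(1/338226) = (619120201/154010)*(1/338226) = 88445743/7441455180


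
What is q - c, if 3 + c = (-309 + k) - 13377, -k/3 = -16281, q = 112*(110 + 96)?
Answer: -12082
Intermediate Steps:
q = 23072 (q = 112*206 = 23072)
k = 48843 (k = -3*(-16281) = 48843)
c = 35154 (c = -3 + ((-309 + 48843) - 13377) = -3 + (48534 - 13377) = -3 + 35157 = 35154)
q - c = 23072 - 1*35154 = 23072 - 35154 = -12082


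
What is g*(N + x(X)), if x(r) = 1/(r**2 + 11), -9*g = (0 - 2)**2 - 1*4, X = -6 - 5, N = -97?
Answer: 0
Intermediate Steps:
X = -11
g = 0 (g = -((0 - 2)**2 - 1*4)/9 = -((-2)**2 - 4)/9 = -(4 - 4)/9 = -1/9*0 = 0)
x(r) = 1/(11 + r**2)
g*(N + x(X)) = 0*(-97 + 1/(11 + (-11)**2)) = 0*(-97 + 1/(11 + 121)) = 0*(-97 + 1/132) = 0*(-12803/132) = 0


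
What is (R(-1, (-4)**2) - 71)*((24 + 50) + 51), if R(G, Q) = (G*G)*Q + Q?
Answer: -4875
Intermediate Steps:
R(G, Q) = Q + Q*G**2 (R(G, Q) = G**2*Q + Q = Q*G**2 + Q = Q + Q*G**2)
(R(-1, (-4)**2) - 71)*((24 + 50) + 51) = ((-4)**2*(1 + (-1)**2) - 71)*((24 + 50) + 51) = (16*(1 + 1) - 71)*(74 + 51) = (16*2 - 71)*125 = (32 - 71)*125 = -39*125 = -4875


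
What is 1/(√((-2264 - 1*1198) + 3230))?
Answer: -I*√58/116 ≈ -0.065653*I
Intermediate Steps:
1/(√((-2264 - 1*1198) + 3230)) = 1/(√((-2264 - 1198) + 3230)) = 1/(√(-3462 + 3230)) = 1/(√(-232)) = 1/(2*I*√58) = -I*√58/116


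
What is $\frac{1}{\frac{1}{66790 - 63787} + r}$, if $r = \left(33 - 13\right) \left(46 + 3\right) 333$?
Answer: $\frac{3003}{979999021} \approx 3.0643 \cdot 10^{-6}$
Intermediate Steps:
$r = 326340$ ($r = 20 \cdot 49 \cdot 333 = 980 \cdot 333 = 326340$)
$\frac{1}{\frac{1}{66790 - 63787} + r} = \frac{1}{\frac{1}{66790 - 63787} + 326340} = \frac{1}{\frac{1}{3003} + 326340} = \frac{1}{\frac{979999021}{3003}} = \frac{3003}{979999021}$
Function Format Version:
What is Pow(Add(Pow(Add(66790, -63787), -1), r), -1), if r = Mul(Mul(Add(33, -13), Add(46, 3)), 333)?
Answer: Rational(3003, 979999021) ≈ 3.0643e-6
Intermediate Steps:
r = 326340 (r = Mul(Mul(20, 49), 333) = Mul(980, 333) = 326340)
Pow(Add(Pow(Add(66790, -63787), -1), r), -1) = Pow(Add(Pow(Add(66790, -63787), -1), 326340), -1) = Pow(Add(Pow(3003, -1), 326340), -1) = Pow(Add(Rational(1, 3003), 326340), -1) = Pow(Rational(979999021, 3003), -1) = Rational(3003, 979999021)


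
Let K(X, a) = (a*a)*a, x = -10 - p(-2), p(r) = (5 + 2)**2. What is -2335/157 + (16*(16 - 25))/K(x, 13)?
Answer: -5152603/344929 ≈ -14.938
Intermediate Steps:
p(r) = 49 (p(r) = 7**2 = 49)
x = -59 (x = -10 - 1*49 = -10 - 49 = -59)
K(X, a) = a**3 (K(X, a) = a**2*a = a**3)
-2335/157 + (16*(16 - 25))/K(x, 13) = -2335/157 + (16*(16 - 25))/(13**3) = -2335*1/157 + (16*(-9))/2197 = -2335/157 - 144*1/2197 = -2335/157 - 144/2197 = -5152603/344929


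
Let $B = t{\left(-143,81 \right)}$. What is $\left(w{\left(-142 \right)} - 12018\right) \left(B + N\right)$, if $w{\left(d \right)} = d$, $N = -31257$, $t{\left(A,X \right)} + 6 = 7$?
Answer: $380072960$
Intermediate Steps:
$t{\left(A,X \right)} = 1$ ($t{\left(A,X \right)} = -6 + 7 = 1$)
$B = 1$
$\left(w{\left(-142 \right)} - 12018\right) \left(B + N\right) = \left(-142 - 12018\right) \left(1 - 31257\right) = \left(-12160\right) \left(-31256\right) = 380072960$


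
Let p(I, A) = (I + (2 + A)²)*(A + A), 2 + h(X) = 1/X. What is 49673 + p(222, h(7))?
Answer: 16754985/343 ≈ 48848.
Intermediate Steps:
h(X) = -2 + 1/X
p(I, A) = 2*A*(I + (2 + A)²) (p(I, A) = (I + (2 + A)²)*(2*A) = 2*A*(I + (2 + A)²))
49673 + p(222, h(7)) = 49673 + 2*(-2 + 1/7)*(222 + (2 + (-2 + 1/7))²) = 49673 + 2*(-2 + ⅐)*(222 + (2 + (-2 + ⅐))²) = 49673 + 2*(-13/7)*(222 + (2 - 13/7)²) = 49673 + 2*(-13/7)*(222 + (⅐)²) = 49673 + 2*(-13/7)*(222 + 1/49) = 49673 + 2*(-13/7)*(10879/49) = 49673 - 282854/343 = 16754985/343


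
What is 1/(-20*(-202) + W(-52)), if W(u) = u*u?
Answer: 1/6744 ≈ 0.00014828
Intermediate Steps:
W(u) = u²
1/(-20*(-202) + W(-52)) = 1/(-20*(-202) + (-52)²) = 1/(4040 + 2704) = 1/6744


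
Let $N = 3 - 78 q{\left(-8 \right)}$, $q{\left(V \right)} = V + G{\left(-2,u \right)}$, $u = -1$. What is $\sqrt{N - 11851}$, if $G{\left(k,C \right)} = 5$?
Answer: $i \sqrt{11614} \approx 107.77 i$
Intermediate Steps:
$q{\left(V \right)} = 5 + V$ ($q{\left(V \right)} = V + 5 = 5 + V$)
$N = 237$ ($N = 3 - 78 \left(5 - 8\right) = 3 - -234 = 3 + 234 = 237$)
$\sqrt{N - 11851} = \sqrt{237 - 11851} = \sqrt{-11614} = i \sqrt{11614}$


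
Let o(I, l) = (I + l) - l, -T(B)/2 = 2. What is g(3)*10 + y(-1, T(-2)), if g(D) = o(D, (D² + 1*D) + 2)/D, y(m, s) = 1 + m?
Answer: 10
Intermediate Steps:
T(B) = -4 (T(B) = -2*2 = -4)
o(I, l) = I
g(D) = 1 (g(D) = D/D = 1)
g(3)*10 + y(-1, T(-2)) = 1*10 + (1 - 1) = 10 + 0 = 10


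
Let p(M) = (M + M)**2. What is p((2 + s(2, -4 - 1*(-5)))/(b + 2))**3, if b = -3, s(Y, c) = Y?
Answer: 262144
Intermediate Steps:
p(M) = 4*M**2 (p(M) = (2*M)**2 = 4*M**2)
p((2 + s(2, -4 - 1*(-5)))/(b + 2))**3 = (4*((2 + 2)/(-3 + 2))**2)**3 = (4*(4/(-1))**2)**3 = (4*(4*(-1))**2)**3 = (4*(-4)**2)**3 = (4*16)**3 = 64**3 = 262144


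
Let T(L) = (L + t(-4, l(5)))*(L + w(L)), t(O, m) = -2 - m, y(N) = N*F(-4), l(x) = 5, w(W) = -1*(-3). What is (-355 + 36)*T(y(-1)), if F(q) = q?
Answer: 6699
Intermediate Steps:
w(W) = 3
y(N) = -4*N (y(N) = N*(-4) = -4*N)
T(L) = (-7 + L)*(3 + L) (T(L) = (L + (-2 - 1*5))*(L + 3) = (L + (-2 - 5))*(3 + L) = (L - 7)*(3 + L) = (-7 + L)*(3 + L))
(-355 + 36)*T(y(-1)) = (-355 + 36)*(-21 + (-4*(-1))² - (-16)*(-1)) = -319*(-21 + 4² - 4*4) = -319*(-21 + 16 - 16) = -319*(-21) = 6699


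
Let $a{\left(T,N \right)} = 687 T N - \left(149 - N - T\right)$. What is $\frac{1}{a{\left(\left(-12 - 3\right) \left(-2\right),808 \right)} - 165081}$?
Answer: $\frac{1}{16488488} \approx 6.0648 \cdot 10^{-8}$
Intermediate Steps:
$a{\left(T,N \right)} = -149 + N + T + 687 N T$ ($a{\left(T,N \right)} = 687 N T - \left(149 - N - T\right) = 687 N T + \left(-149 + N + T\right) = -149 + N + T + 687 N T$)
$\frac{1}{a{\left(\left(-12 - 3\right) \left(-2\right),808 \right)} - 165081} = \frac{1}{\left(-149 + 808 + \left(-12 - 3\right) \left(-2\right) + 687 \cdot 808 \left(-12 - 3\right) \left(-2\right)\right) - 165081} = \frac{1}{\left(-149 + 808 - -30 + 687 \cdot 808 \left(\left(-15\right) \left(-2\right)\right)\right) - 165081} = \frac{1}{\left(-149 + 808 + 30 + 687 \cdot 808 \cdot 30\right) - 165081} = \frac{1}{\left(-149 + 808 + 30 + 16652880\right) - 165081} = \frac{1}{16653569 - 165081} = \frac{1}{16488488}$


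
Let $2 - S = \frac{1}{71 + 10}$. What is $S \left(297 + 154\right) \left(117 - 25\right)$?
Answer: $\frac{6680212}{81} \approx 82472.0$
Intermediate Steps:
$S = \frac{161}{81}$ ($S = 2 - \frac{1}{71 + 10} = 2 - \frac{1}{81} = \frac{161}{81} \approx 1.9877$)
$S \left(297 + 154\right) \left(117 - 25\right) = \frac{161 \left(297 + 154\right) \left(117 - 25\right)}{81} = \frac{161 \cdot 451 \cdot 92}{81} = \frac{161}{81} \cdot 41492 = \frac{6680212}{81}$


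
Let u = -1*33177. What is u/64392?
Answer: -11059/21464 ≈ -0.51523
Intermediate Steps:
u = -33177
u/64392 = -33177/64392 = -33177*1/64392 = -11059/21464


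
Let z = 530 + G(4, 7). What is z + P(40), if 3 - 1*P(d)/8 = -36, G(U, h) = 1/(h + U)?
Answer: 9263/11 ≈ 842.09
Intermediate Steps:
G(U, h) = 1/(U + h)
P(d) = 312 (P(d) = 24 - 8*(-36) = 24 + 288 = 312)
z = 5831/11 (z = 530 + 1/(4 + 7) = 530 + 1/11 = 5831/11 ≈ 530.09)
z + P(40) = 5831/11 + 312 = 9263/11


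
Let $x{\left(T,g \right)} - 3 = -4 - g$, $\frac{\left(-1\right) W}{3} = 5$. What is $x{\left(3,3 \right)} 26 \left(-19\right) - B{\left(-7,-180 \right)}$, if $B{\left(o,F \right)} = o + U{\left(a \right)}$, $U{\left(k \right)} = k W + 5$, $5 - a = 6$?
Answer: $1963$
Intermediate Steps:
$W = -15$ ($W = \left(-3\right) 5 = -15$)
$a = -1$ ($a = 5 - 6 = -1$)
$x{\left(T,g \right)} = -1 - g$ ($x{\left(T,g \right)} = 3 - \left(4 + g\right) = -1 - g$)
$U{\left(k \right)} = 5 - 15 k$ ($U{\left(k \right)} = k \left(-15\right) + 5 = - 15 k + 5 = 5 - 15 k$)
$B{\left(o,F \right)} = 20 + o$ ($B{\left(o,F \right)} = o + \left(5 - -15\right) = o + \left(5 + 15\right) = o + 20 = 20 + o$)
$x{\left(3,3 \right)} 26 \left(-19\right) - B{\left(-7,-180 \right)} = \left(-1 - 3\right) 26 \left(-19\right) - \left(20 - 7\right) = \left(-1 - 3\right) 26 \left(-19\right) - 13 = \left(-4\right) 26 \left(-19\right) - 13 = \left(-104\right) \left(-19\right) - 13 = 1976 - 13 = 1963$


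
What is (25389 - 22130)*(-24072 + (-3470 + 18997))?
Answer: -27848155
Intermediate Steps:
(25389 - 22130)*(-24072 + (-3470 + 18997)) = 3259*(-24072 + 15527) = 3259*(-8545) = -27848155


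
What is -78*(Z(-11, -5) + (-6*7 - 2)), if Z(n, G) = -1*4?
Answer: 3744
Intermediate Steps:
Z(n, G) = -4
-78*(Z(-11, -5) + (-6*7 - 2)) = -78*(-4 + (-6*7 - 2)) = -78*(-4 + (-42 - 2)) = -78*(-4 - 44) = -78*(-48) = 3744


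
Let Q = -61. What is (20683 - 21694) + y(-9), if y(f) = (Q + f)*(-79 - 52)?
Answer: 8159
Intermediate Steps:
y(f) = 7991 - 131*f (y(f) = (-61 + f)*(-79 - 52) = (-61 + f)*(-131) = 7991 - 131*f)
(20683 - 21694) + y(-9) = (20683 - 21694) + (7991 - 131*(-9)) = -1011 + (7991 + 1179) = -1011 + 9170 = 8159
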